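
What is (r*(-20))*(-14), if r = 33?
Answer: 9240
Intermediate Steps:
(r*(-20))*(-14) = (33*(-20))*(-14) = -660*(-14) = 9240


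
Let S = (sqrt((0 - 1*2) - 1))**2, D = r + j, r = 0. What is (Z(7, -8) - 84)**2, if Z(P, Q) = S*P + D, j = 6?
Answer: 9801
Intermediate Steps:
D = 6 (D = 0 + 6 = 6)
S = -3 (S = (sqrt((0 - 2) - 1))**2 = (sqrt(-2 - 1))**2 = (sqrt(-3))**2 = (I*sqrt(3))**2 = -3)
Z(P, Q) = 6 - 3*P (Z(P, Q) = -3*P + 6 = 6 - 3*P)
(Z(7, -8) - 84)**2 = ((6 - 3*7) - 84)**2 = ((6 - 21) - 84)**2 = (-15 - 84)**2 = (-99)**2 = 9801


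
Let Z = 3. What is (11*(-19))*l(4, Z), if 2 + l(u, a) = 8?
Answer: -1254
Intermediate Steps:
l(u, a) = 6 (l(u, a) = -2 + 8 = 6)
(11*(-19))*l(4, Z) = (11*(-19))*6 = -209*6 = -1254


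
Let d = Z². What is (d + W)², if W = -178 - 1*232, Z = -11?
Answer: 83521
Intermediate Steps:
W = -410 (W = -178 - 232 = -410)
d = 121 (d = (-11)² = 121)
(d + W)² = (121 - 410)² = (-289)² = 83521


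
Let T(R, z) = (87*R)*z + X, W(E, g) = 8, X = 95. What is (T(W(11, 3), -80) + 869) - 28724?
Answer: -83440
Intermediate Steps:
T(R, z) = 95 + 87*R*z (T(R, z) = (87*R)*z + 95 = 87*R*z + 95 = 95 + 87*R*z)
(T(W(11, 3), -80) + 869) - 28724 = ((95 + 87*8*(-80)) + 869) - 28724 = ((95 - 55680) + 869) - 28724 = (-55585 + 869) - 28724 = -54716 - 28724 = -83440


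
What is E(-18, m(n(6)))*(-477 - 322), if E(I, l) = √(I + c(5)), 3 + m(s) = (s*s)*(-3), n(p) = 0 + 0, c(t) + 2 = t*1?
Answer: -799*I*√15 ≈ -3094.5*I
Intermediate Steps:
c(t) = -2 + t (c(t) = -2 + t*1 = -2 + t)
n(p) = 0
m(s) = -3 - 3*s² (m(s) = -3 + (s*s)*(-3) = -3 + s²*(-3) = -3 - 3*s²)
E(I, l) = √(3 + I) (E(I, l) = √(I + (-2 + 5)) = √(I + 3) = √(3 + I))
E(-18, m(n(6)))*(-477 - 322) = √(3 - 18)*(-477 - 322) = √(-15)*(-799) = (I*√15)*(-799) = -799*I*√15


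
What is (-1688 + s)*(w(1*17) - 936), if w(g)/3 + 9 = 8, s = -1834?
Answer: 3307158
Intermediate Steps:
w(g) = -3 (w(g) = -27 + 3*8 = -27 + 24 = -3)
(-1688 + s)*(w(1*17) - 936) = (-1688 - 1834)*(-3 - 936) = -3522*(-939) = 3307158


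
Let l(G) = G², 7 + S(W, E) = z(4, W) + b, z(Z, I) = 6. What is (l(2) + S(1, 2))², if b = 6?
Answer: 81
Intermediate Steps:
S(W, E) = 5 (S(W, E) = -7 + (6 + 6) = -7 + 12 = 5)
(l(2) + S(1, 2))² = (2² + 5)² = (4 + 5)² = 9² = 81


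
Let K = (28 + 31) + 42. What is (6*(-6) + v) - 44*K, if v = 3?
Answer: -4477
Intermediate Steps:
K = 101 (K = 59 + 42 = 101)
(6*(-6) + v) - 44*K = (6*(-6) + 3) - 44*101 = (-36 + 3) - 4444 = -33 - 4444 = -4477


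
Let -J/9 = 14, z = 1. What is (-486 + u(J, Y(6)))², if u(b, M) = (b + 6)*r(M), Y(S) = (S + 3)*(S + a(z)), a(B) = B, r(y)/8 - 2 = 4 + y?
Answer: 4452359076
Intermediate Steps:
r(y) = 48 + 8*y (r(y) = 16 + 8*(4 + y) = 16 + (32 + 8*y) = 48 + 8*y)
J = -126 (J = -9*14 = -126)
Y(S) = (1 + S)*(3 + S) (Y(S) = (S + 3)*(S + 1) = (3 + S)*(1 + S) = (1 + S)*(3 + S))
u(b, M) = (6 + b)*(48 + 8*M) (u(b, M) = (b + 6)*(48 + 8*M) = (6 + b)*(48 + 8*M))
(-486 + u(J, Y(6)))² = (-486 + 8*(6 + (3 + 6² + 4*6))*(6 - 126))² = (-486 + 8*(6 + (3 + 36 + 24))*(-120))² = (-486 + 8*(6 + 63)*(-120))² = (-486 + 8*69*(-120))² = (-486 - 66240)² = (-66726)² = 4452359076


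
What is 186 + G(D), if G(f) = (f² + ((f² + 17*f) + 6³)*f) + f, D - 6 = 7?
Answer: 8246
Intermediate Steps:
D = 13 (D = 6 + 7 = 13)
G(f) = f + f² + f*(216 + f² + 17*f) (G(f) = (f² + ((f² + 17*f) + 216)*f) + f = (f² + (216 + f² + 17*f)*f) + f = (f² + f*(216 + f² + 17*f)) + f = f + f² + f*(216 + f² + 17*f))
186 + G(D) = 186 + 13*(217 + 13² + 18*13) = 186 + 13*(217 + 169 + 234) = 186 + 13*620 = 186 + 8060 = 8246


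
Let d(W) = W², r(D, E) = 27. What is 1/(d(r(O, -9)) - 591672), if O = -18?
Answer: -1/590943 ≈ -1.6922e-6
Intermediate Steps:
1/(d(r(O, -9)) - 591672) = 1/(27² - 591672) = 1/(729 - 591672) = 1/(-590943) = -1/590943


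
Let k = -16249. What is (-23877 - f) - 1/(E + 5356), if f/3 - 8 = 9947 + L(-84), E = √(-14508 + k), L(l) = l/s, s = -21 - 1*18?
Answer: (-698730*√30757 + 3742397893*I)/(13*(√30757 - 5356*I)) ≈ -53748.0 + 6.6757e-6*I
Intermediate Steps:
s = -39 (s = -21 - 18 = -39)
L(l) = -l/39 (L(l) = l/(-39) = l*(-1/39) = -l/39)
E = I*√30757 (E = √(-14508 - 16249) = √(-30757) = I*√30757 ≈ 175.38*I)
f = 388329/13 (f = 24 + 3*(9947 - 1/39*(-84)) = 24 + 3*(9947 + 28/13) = 24 + 3*(129339/13) = 24 + 388017/13 = 388329/13 ≈ 29871.)
(-23877 - f) - 1/(E + 5356) = (-23877 - 1*388329/13) - 1/(I*√30757 + 5356) = (-23877 - 388329/13) - 1/(5356 + I*√30757) = -698730/13 - 1/(5356 + I*√30757)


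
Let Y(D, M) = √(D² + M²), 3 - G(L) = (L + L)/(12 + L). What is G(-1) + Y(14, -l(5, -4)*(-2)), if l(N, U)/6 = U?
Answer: 585/11 ≈ 53.182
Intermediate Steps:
G(L) = 3 - 2*L/(12 + L) (G(L) = 3 - (L + L)/(12 + L) = 3 - 2*L/(12 + L))
l(N, U) = 6*U
G(-1) + Y(14, -l(5, -4)*(-2)) = (36 - 1)/(12 - 1) + √(14² + (-6*(-4)*(-2))²) = 35/11 + √(196 + (-1*(-24)*(-2))²) = (1/11)*35 + √(196 + (24*(-2))²) = 35/11 + √(196 + (-48)²) = 35/11 + √(196 + 2304) = 35/11 + √2500 = 35/11 + 50 = 585/11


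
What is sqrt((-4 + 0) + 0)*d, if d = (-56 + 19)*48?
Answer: -3552*I ≈ -3552.0*I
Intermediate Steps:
d = -1776 (d = -37*48 = -1776)
sqrt((-4 + 0) + 0)*d = sqrt((-4 + 0) + 0)*(-1776) = sqrt(-4 + 0)*(-1776) = sqrt(-4)*(-1776) = (2*I)*(-1776) = -3552*I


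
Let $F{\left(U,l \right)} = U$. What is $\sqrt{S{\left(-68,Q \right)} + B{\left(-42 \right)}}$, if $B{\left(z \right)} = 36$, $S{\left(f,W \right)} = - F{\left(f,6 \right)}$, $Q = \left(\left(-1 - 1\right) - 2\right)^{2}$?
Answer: $2 \sqrt{26} \approx 10.198$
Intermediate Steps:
$Q = 16$ ($Q = \left(-2 - 2\right)^{2} = \left(-4\right)^{2} = 16$)
$S{\left(f,W \right)} = - f$
$\sqrt{S{\left(-68,Q \right)} + B{\left(-42 \right)}} = \sqrt{\left(-1\right) \left(-68\right) + 36} = \sqrt{68 + 36} = \sqrt{104} = 2 \sqrt{26}$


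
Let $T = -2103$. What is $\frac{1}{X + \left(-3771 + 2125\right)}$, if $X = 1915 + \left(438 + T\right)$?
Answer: $- \frac{1}{1396} \approx -0.00071633$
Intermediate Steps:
$X = 250$ ($X = 1915 + \left(438 - 2103\right) = 1915 - 1665 = 250$)
$\frac{1}{X + \left(-3771 + 2125\right)} = \frac{1}{250 + \left(-3771 + 2125\right)} = \frac{1}{250 - 1646} = \frac{1}{-1396} = - \frac{1}{1396}$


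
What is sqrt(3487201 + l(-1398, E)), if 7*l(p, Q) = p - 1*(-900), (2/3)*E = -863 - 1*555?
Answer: sqrt(170869363)/7 ≈ 1867.4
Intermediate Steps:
E = -2127 (E = 3*(-863 - 1*555)/2 = 3*(-863 - 555)/2 = (3/2)*(-1418) = -2127)
l(p, Q) = 900/7 + p/7 (l(p, Q) = (p - 1*(-900))/7 = (p + 900)/7 = (900 + p)/7 = 900/7 + p/7)
sqrt(3487201 + l(-1398, E)) = sqrt(3487201 + (900/7 + (1/7)*(-1398))) = sqrt(3487201 + (900/7 - 1398/7)) = sqrt(3487201 - 498/7) = sqrt(24409909/7) = sqrt(170869363)/7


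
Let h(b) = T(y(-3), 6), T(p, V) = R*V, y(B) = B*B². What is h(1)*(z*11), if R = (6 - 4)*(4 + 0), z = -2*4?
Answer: -4224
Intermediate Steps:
z = -8
y(B) = B³
R = 8 (R = 2*4 = 8)
T(p, V) = 8*V
h(b) = 48 (h(b) = 8*6 = 48)
h(1)*(z*11) = 48*(-8*11) = 48*(-88) = -4224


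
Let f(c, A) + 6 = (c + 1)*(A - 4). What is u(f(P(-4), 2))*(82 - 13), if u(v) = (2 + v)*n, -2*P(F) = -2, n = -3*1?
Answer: 1656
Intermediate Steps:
n = -3
P(F) = 1 (P(F) = -½*(-2) = 1)
f(c, A) = -6 + (1 + c)*(-4 + A) (f(c, A) = -6 + (c + 1)*(A - 4) = -6 + (1 + c)*(-4 + A))
u(v) = -6 - 3*v (u(v) = (2 + v)*(-3) = -6 - 3*v)
u(f(P(-4), 2))*(82 - 13) = (-6 - 3*(-10 + 2 - 4*1 + 2*1))*(82 - 13) = (-6 - 3*(-10 + 2 - 4 + 2))*69 = (-6 - 3*(-10))*69 = (-6 + 30)*69 = 24*69 = 1656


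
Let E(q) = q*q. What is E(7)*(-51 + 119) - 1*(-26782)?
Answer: 30114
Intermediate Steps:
E(q) = q²
E(7)*(-51 + 119) - 1*(-26782) = 7²*(-51 + 119) - 1*(-26782) = 49*68 + 26782 = 3332 + 26782 = 30114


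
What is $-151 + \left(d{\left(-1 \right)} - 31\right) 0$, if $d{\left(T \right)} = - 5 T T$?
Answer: $-151$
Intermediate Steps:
$d{\left(T \right)} = - 5 T^{2}$
$-151 + \left(d{\left(-1 \right)} - 31\right) 0 = -151 + \left(- 5 \left(-1\right)^{2} - 31\right) 0 = -151 + \left(\left(-5\right) 1 - 31\right) 0 = -151 + \left(-5 - 31\right) 0 = -151 - 0 = -151 + 0 = -151$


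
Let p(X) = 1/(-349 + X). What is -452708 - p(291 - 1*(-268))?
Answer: -95068681/210 ≈ -4.5271e+5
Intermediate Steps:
-452708 - p(291 - 1*(-268)) = -452708 - 1/(-349 + (291 - 1*(-268))) = -452708 - 1/(-349 + (291 + 268)) = -452708 - 1/(-349 + 559) = -452708 - 1/210 = -95068681/210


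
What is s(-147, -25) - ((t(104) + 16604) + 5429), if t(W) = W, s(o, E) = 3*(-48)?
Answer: -22281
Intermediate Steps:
s(o, E) = -144
s(-147, -25) - ((t(104) + 16604) + 5429) = -144 - ((104 + 16604) + 5429) = -144 - (16708 + 5429) = -144 - 1*22137 = -144 - 22137 = -22281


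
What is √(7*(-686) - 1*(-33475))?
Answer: √28673 ≈ 169.33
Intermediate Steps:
√(7*(-686) - 1*(-33475)) = √(-4802 + 33475) = √28673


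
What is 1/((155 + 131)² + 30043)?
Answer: 1/111839 ≈ 8.9414e-6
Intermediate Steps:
1/((155 + 131)² + 30043) = 1/(286² + 30043) = 1/(81796 + 30043) = 1/111839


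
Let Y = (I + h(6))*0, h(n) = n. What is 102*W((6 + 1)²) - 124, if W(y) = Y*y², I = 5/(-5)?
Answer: -124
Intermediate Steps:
I = -1 (I = 5*(-⅕) = -1)
Y = 0 (Y = (-1 + 6)*0 = 5*0 = 0)
W(y) = 0 (W(y) = 0*y² = 0)
102*W((6 + 1)²) - 124 = 102*0 - 124 = 0 - 124 = -124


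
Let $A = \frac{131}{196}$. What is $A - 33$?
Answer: $- \frac{6337}{196} \approx -32.332$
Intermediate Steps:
$A = \frac{131}{196}$ ($A = 131 \cdot \frac{1}{196} = \frac{131}{196} \approx 0.66837$)
$A - 33 = \frac{131}{196} - 33 = - \frac{6337}{196}$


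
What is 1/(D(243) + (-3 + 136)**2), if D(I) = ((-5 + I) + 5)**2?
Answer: 1/76738 ≈ 1.3031e-5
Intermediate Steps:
D(I) = I**2
1/(D(243) + (-3 + 136)**2) = 1/(243**2 + (-3 + 136)**2) = 1/(59049 + 133**2) = 1/(59049 + 17689) = 1/76738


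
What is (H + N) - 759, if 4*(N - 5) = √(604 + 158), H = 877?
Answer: 123 + √762/4 ≈ 129.90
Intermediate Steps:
N = 5 + √762/4 (N = 5 + √(604 + 158)/4 = 5 + √762/4 ≈ 11.901)
(H + N) - 759 = (877 + (5 + √762/4)) - 759 = (882 + √762/4) - 759 = 123 + √762/4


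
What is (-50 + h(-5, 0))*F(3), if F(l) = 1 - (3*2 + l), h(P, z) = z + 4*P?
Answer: 560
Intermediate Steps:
F(l) = -5 - l (F(l) = 1 - (6 + l) = 1 + (-6 - l) = -5 - l)
(-50 + h(-5, 0))*F(3) = (-50 + (0 + 4*(-5)))*(-5 - 1*3) = (-50 + (0 - 20))*(-5 - 3) = (-50 - 20)*(-8) = -70*(-8) = 560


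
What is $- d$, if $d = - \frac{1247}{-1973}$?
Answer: $- \frac{1247}{1973} \approx -0.63203$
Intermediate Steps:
$d = \frac{1247}{1973}$ ($d = \left(-1247\right) \left(- \frac{1}{1973}\right) = \frac{1247}{1973} \approx 0.63203$)
$- d = \left(-1\right) \frac{1247}{1973} = - \frac{1247}{1973}$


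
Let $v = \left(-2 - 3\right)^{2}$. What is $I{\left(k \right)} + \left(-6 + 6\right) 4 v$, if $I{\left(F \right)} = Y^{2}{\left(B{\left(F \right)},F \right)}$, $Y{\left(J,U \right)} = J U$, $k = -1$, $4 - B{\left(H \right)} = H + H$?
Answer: $36$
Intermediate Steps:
$B{\left(H \right)} = 4 - 2 H$ ($B{\left(H \right)} = 4 - \left(H + H\right) = 4 - 2 H$)
$v = 25$ ($v = \left(-5\right)^{2} = 25$)
$I{\left(F \right)} = F^{2} \left(4 - 2 F\right)^{2}$ ($I{\left(F \right)} = \left(\left(4 - 2 F\right) F\right)^{2} = \left(F \left(4 - 2 F\right)\right)^{2} = F^{2} \left(4 - 2 F\right)^{2}$)
$I{\left(k \right)} + \left(-6 + 6\right) 4 v = 4 \left(-1\right)^{2} \left(-2 - 1\right)^{2} + \left(-6 + 6\right) 4 \cdot 25 = 4 \cdot 1 \left(-3\right)^{2} + 0 \cdot 4 \cdot 25 = 4 \cdot 1 \cdot 9 + 0 \cdot 25 = 36 + 0 = 36$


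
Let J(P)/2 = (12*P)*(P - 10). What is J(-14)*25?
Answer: 201600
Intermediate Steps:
J(P) = 24*P*(-10 + P) (J(P) = 2*((12*P)*(P - 10)) = 2*((12*P)*(-10 + P)) = 2*(12*P*(-10 + P)) = 24*P*(-10 + P))
J(-14)*25 = (24*(-14)*(-10 - 14))*25 = (24*(-14)*(-24))*25 = 8064*25 = 201600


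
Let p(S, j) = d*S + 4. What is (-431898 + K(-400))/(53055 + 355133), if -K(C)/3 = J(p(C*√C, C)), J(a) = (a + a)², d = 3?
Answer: 3455783955/204094 + 576000*I/102047 ≈ 16932.0 + 5.6445*I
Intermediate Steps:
p(S, j) = 4 + 3*S (p(S, j) = 3*S + 4 = 4 + 3*S)
J(a) = 4*a² (J(a) = (2*a)² = 4*a²)
K(C) = -12*(4 + 3*C^(3/2))² (K(C) = -12*(4 + 3*(C*√C))² = -12*(4 + 3*C^(3/2))²)
(-431898 + K(-400))/(53055 + 355133) = (-431898 - 12*(4 + 3*(-400)^(3/2))²)/(53055 + 355133) = (-431898 - 12*(4 + 3*(-8000*I))²)/408188 = (-431898 - 12*(4 - 24000*I)²)*(1/408188) = -215949/204094 - 3*(4 - 24000*I)²/102047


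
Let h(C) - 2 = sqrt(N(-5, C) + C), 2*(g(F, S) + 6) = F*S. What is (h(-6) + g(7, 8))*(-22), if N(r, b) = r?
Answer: -528 - 22*I*sqrt(11) ≈ -528.0 - 72.966*I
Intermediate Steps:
g(F, S) = -6 + F*S/2 (g(F, S) = -6 + (F*S)/2 = -6 + F*S/2)
h(C) = 2 + sqrt(-5 + C)
(h(-6) + g(7, 8))*(-22) = ((2 + sqrt(-5 - 6)) + (-6 + (1/2)*7*8))*(-22) = ((2 + sqrt(-11)) + (-6 + 28))*(-22) = ((2 + I*sqrt(11)) + 22)*(-22) = (24 + I*sqrt(11))*(-22) = -528 - 22*I*sqrt(11)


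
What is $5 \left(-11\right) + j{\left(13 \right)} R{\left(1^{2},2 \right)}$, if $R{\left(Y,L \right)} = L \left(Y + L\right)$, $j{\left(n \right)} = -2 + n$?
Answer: $11$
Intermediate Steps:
$R{\left(Y,L \right)} = L \left(L + Y\right)$
$5 \left(-11\right) + j{\left(13 \right)} R{\left(1^{2},2 \right)} = 5 \left(-11\right) + \left(-2 + 13\right) 2 \left(2 + 1^{2}\right) = -55 + 11 \cdot 2 \left(2 + 1\right) = -55 + 11 \cdot 2 \cdot 3 = -55 + 11 \cdot 6 = -55 + 66 = 11$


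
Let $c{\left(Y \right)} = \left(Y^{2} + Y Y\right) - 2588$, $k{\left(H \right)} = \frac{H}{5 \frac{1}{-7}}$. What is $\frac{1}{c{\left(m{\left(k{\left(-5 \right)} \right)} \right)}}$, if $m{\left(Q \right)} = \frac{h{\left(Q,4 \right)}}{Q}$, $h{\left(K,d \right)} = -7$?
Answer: $- \frac{1}{2586} \approx -0.0003867$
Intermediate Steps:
$k{\left(H \right)} = - \frac{7 H}{5}$ ($k{\left(H \right)} = \frac{H}{5 \left(- \frac{1}{7}\right)} = \frac{H}{- \frac{5}{7}} = H \left(- \frac{7}{5}\right) = - \frac{7 H}{5}$)
$m{\left(Q \right)} = - \frac{7}{Q}$
$c{\left(Y \right)} = -2588 + 2 Y^{2}$ ($c{\left(Y \right)} = \left(Y^{2} + Y^{2}\right) - 2588 = 2 Y^{2} - 2588 = -2588 + 2 Y^{2}$)
$\frac{1}{c{\left(m{\left(k{\left(-5 \right)} \right)} \right)}} = \frac{1}{-2588 + 2 \left(- \frac{7}{\left(- \frac{7}{5}\right) \left(-5\right)}\right)^{2}} = \frac{1}{-2588 + 2 \left(- \frac{7}{7}\right)^{2}} = \frac{1}{-2588 + 2 \left(\left(-7\right) \frac{1}{7}\right)^{2}} = \frac{1}{-2588 + 2 \left(-1\right)^{2}} = \frac{1}{-2588 + 2 \cdot 1} = \frac{1}{-2588 + 2} = \frac{1}{-2586} = - \frac{1}{2586}$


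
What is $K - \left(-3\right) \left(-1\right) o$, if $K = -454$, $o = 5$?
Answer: $-469$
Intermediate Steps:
$K - \left(-3\right) \left(-1\right) o = -454 - \left(-3\right) \left(-1\right) 5 = -454 - 3 \cdot 5 = -454 - 15 = -469$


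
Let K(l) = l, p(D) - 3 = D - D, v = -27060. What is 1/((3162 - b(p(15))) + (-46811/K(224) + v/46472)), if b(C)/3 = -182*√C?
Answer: 4998962459751008/13244859888164821081 - 924467040946176*√3/13244859888164821081 ≈ 0.00025653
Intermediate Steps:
p(D) = 3 (p(D) = 3 + (D - D) = 3 + 0 = 3)
b(C) = -546*√C (b(C) = 3*(-182*√C) = -546*√C)
1/((3162 - b(p(15))) + (-46811/K(224) + v/46472)) = 1/((3162 - (-546)*√3) + (-46811/224 - 27060/46472)) = 1/((3162 + 546*√3) + (-46811*1/224 - 27060*1/46472)) = 1/((3162 + 546*√3) + (-46811/224 - 6765/11618)) = 1/((3162 + 546*√3) - 272682779/1301216) = 1/(3841762213/1301216 + 546*√3)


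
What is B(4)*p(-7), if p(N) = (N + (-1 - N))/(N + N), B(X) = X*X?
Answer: 8/7 ≈ 1.1429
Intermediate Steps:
B(X) = X²
p(N) = -1/(2*N)
B(4)*p(-7) = 4²*(-½/(-7)) = 16*(-½*(-⅐)) = 16*(1/14) = 8/7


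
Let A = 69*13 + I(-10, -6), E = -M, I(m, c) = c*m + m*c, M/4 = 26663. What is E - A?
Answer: -107669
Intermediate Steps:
M = 106652 (M = 4*26663 = 106652)
I(m, c) = 2*c*m (I(m, c) = c*m + c*m = 2*c*m)
E = -106652 (E = -1*106652 = -106652)
A = 1017 (A = 69*13 + 2*(-6)*(-10) = 897 + 120 = 1017)
E - A = -106652 - 1*1017 = -106652 - 1017 = -107669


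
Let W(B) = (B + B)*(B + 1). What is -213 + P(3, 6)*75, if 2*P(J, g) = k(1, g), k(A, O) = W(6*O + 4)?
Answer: 122787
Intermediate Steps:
W(B) = 2*B*(1 + B) (W(B) = (2*B)*(1 + B) = 2*B*(1 + B))
k(A, O) = 2*(4 + 6*O)*(5 + 6*O) (k(A, O) = 2*(6*O + 4)*(1 + (6*O + 4)) = 2*(4 + 6*O)*(1 + (4 + 6*O)) = 2*(4 + 6*O)*(5 + 6*O))
P(J, g) = 20 + 36*g² + 54*g (P(J, g) = (40 + 72*g² + 108*g)/2 = 20 + 36*g² + 54*g)
-213 + P(3, 6)*75 = -213 + (20 + 36*6² + 54*6)*75 = -213 + (20 + 36*36 + 324)*75 = -213 + (20 + 1296 + 324)*75 = -213 + 1640*75 = -213 + 123000 = 122787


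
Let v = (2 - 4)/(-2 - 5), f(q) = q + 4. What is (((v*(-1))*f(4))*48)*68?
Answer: -52224/7 ≈ -7460.6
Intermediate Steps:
f(q) = 4 + q
v = 2/7 (v = -2/(-7) = -2*(-⅐) = 2/7 ≈ 0.28571)
(((v*(-1))*f(4))*48)*68 = ((((2/7)*(-1))*(4 + 4))*48)*68 = (-2/7*8*48)*68 = -16/7*48*68 = -768/7*68 = -52224/7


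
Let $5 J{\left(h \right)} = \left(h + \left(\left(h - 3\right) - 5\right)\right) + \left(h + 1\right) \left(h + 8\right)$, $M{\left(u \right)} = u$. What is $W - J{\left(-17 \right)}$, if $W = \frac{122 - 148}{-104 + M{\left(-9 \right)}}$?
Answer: $- \frac{11396}{565} \approx -20.17$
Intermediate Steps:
$W = \frac{26}{113}$ ($W = \frac{122 - 148}{-104 - 9} = - \frac{26}{-113} = \left(-26\right) \left(- \frac{1}{113}\right) = \frac{26}{113} \approx 0.23009$)
$J{\left(h \right)} = - \frac{8}{5} + \frac{2 h}{5} + \frac{\left(1 + h\right) \left(8 + h\right)}{5}$ ($J{\left(h \right)} = \frac{\left(h + \left(\left(h - 3\right) - 5\right)\right) + \left(h + 1\right) \left(h + 8\right)}{5} = \frac{\left(h + \left(\left(-3 + h\right) - 5\right)\right) + \left(1 + h\right) \left(8 + h\right)}{5} = \frac{\left(h + \left(-8 + h\right)\right) + \left(1 + h\right) \left(8 + h\right)}{5} = \frac{\left(-8 + 2 h\right) + \left(1 + h\right) \left(8 + h\right)}{5} = \frac{-8 + 2 h + \left(1 + h\right) \left(8 + h\right)}{5} = - \frac{8}{5} + \frac{2 h}{5} + \frac{\left(1 + h\right) \left(8 + h\right)}{5}$)
$W - J{\left(-17 \right)} = \frac{26}{113} - \frac{1}{5} \left(-17\right) \left(11 - 17\right) = \frac{26}{113} - \frac{1}{5} \left(-17\right) \left(-6\right) = \frac{26}{113} - \frac{102}{5} = - \frac{11396}{565}$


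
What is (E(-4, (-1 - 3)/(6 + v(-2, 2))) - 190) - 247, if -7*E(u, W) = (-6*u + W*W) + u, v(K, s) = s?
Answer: -12317/28 ≈ -439.89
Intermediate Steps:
E(u, W) = -W**2/7 + 5*u/7 (E(u, W) = -((-6*u + W*W) + u)/7 = -((-6*u + W**2) + u)/7 = -((W**2 - 6*u) + u)/7 = -(W**2 - 5*u)/7 = -W**2/7 + 5*u/7)
(E(-4, (-1 - 3)/(6 + v(-2, 2))) - 190) - 247 = ((-(-1 - 3)**2/(6 + 2)**2/7 + (5/7)*(-4)) - 190) - 247 = ((-(-4/8)**2/7 - 20/7) - 190) - 247 = ((-(-4*1/8)**2/7 - 20/7) - 190) - 247 = ((-(-1/2)**2/7 - 20/7) - 190) - 247 = ((-1/7*1/4 - 20/7) - 190) - 247 = ((-1/28 - 20/7) - 190) - 247 = (-81/28 - 190) - 247 = -5401/28 - 247 = -12317/28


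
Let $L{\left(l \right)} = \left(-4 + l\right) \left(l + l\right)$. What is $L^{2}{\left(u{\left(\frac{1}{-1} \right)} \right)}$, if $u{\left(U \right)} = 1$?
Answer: $36$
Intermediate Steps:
$L{\left(l \right)} = 2 l \left(-4 + l\right)$ ($L{\left(l \right)} = \left(-4 + l\right) 2 l = 2 l \left(-4 + l\right)$)
$L^{2}{\left(u{\left(\frac{1}{-1} \right)} \right)} = \left(2 \cdot 1 \left(-4 + 1\right)\right)^{2} = \left(2 \cdot 1 \left(-3\right)\right)^{2} = \left(-6\right)^{2} = 36$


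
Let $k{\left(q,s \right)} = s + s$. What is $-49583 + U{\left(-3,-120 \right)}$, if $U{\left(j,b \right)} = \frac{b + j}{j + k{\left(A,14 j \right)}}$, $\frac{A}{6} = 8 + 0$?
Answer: $- \frac{1437866}{29} \approx -49582.0$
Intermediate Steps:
$A = 48$ ($A = 6 \left(8 + 0\right) = 6 \cdot 8 = 48$)
$k{\left(q,s \right)} = 2 s$
$U{\left(j,b \right)} = \frac{b + j}{29 j}$ ($U{\left(j,b \right)} = \frac{b + j}{j + 2 \cdot 14 j} = \frac{b + j}{j + 28 j} = \frac{b + j}{29 j}$)
$-49583 + U{\left(-3,-120 \right)} = -49583 + \frac{-120 - 3}{29 \left(-3\right)} = -49583 + \frac{1}{29} \left(- \frac{1}{3}\right) \left(-123\right) = -49583 + \frac{41}{29} = - \frac{1437866}{29}$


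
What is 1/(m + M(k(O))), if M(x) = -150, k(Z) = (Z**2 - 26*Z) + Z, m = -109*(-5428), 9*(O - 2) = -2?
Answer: 1/591502 ≈ 1.6906e-6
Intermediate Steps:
O = 16/9 (O = 2 + (1/9)*(-2) = 2 - 2/9 = 16/9 ≈ 1.7778)
m = 591652
k(Z) = Z**2 - 25*Z
1/(m + M(k(O))) = 1/(591652 - 150) = 1/591502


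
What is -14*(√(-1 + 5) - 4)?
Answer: 28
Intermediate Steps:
-14*(√(-1 + 5) - 4) = -14*(√4 - 4) = -14*(2 - 4) = -14*(-2) = 28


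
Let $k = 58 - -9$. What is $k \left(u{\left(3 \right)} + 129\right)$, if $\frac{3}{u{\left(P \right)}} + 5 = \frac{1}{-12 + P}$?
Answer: $\frac{395769}{46} \approx 8603.7$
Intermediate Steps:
$k = 67$ ($k = 58 + 9 = 67$)
$u{\left(P \right)} = \frac{3}{-5 + \frac{1}{-12 + P}}$
$k \left(u{\left(3 \right)} + 129\right) = 67 \left(\frac{3 \left(12 - 3\right)}{-61 + 5 \cdot 3} + 129\right) = 67 \left(\frac{3 \left(12 - 3\right)}{-61 + 15} + 129\right) = 67 \left(3 \frac{1}{-46} \cdot 9 + 129\right) = 67 \left(3 \left(- \frac{1}{46}\right) 9 + 129\right) = 67 \left(- \frac{27}{46} + 129\right) = 67 \cdot \frac{5907}{46} = \frac{395769}{46}$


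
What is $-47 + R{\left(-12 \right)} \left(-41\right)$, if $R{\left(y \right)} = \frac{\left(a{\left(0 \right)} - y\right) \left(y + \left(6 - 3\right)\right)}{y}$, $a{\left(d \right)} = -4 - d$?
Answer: $-293$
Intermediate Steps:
$R{\left(y \right)} = \frac{\left(-4 - y\right) \left(3 + y\right)}{y}$ ($R{\left(y \right)} = \frac{\left(\left(-4 - 0\right) - y\right) \left(y + \left(6 - 3\right)\right)}{y} = \frac{\left(\left(-4 + 0\right) - y\right) \left(y + 3\right)}{y} = \frac{\left(-4 - y\right) \left(3 + y\right)}{y}$)
$-47 + R{\left(-12 \right)} \left(-41\right) = -47 + \left(-7 - -12 - \frac{12}{-12}\right) \left(-41\right) = -47 + \left(-7 + 12 - -1\right) \left(-41\right) = -47 + \left(-7 + 12 + 1\right) \left(-41\right) = -47 + 6 \left(-41\right) = -47 - 246 = -293$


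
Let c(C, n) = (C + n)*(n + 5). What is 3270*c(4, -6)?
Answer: 6540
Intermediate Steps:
c(C, n) = (5 + n)*(C + n) (c(C, n) = (C + n)*(5 + n) = (5 + n)*(C + n))
3270*c(4, -6) = 3270*((-6)**2 + 5*4 + 5*(-6) + 4*(-6)) = 3270*(36 + 20 - 30 - 24) = 3270*2 = 6540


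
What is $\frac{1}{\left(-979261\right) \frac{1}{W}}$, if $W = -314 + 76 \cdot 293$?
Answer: $- \frac{21954}{979261} \approx -0.022419$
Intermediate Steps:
$W = 21954$ ($W = -314 + 22268 = 21954$)
$\frac{1}{\left(-979261\right) \frac{1}{W}} = \frac{1}{\left(-979261\right) \frac{1}{21954}} = \frac{1}{- \frac{979261}{21954}} = - \frac{21954}{979261}$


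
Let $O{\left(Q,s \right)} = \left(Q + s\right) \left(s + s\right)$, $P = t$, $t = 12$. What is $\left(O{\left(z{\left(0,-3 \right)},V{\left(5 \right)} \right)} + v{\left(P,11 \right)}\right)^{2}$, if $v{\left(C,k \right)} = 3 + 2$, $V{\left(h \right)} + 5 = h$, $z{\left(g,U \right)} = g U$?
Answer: $25$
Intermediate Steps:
$P = 12$
$z{\left(g,U \right)} = U g$
$V{\left(h \right)} = -5 + h$
$v{\left(C,k \right)} = 5$
$O{\left(Q,s \right)} = 2 s \left(Q + s\right)$ ($O{\left(Q,s \right)} = \left(Q + s\right) 2 s = 2 s \left(Q + s\right)$)
$\left(O{\left(z{\left(0,-3 \right)},V{\left(5 \right)} \right)} + v{\left(P,11 \right)}\right)^{2} = \left(2 \left(-5 + 5\right) \left(\left(-3\right) 0 + \left(-5 + 5\right)\right) + 5\right)^{2} = \left(2 \cdot 0 \left(0 + 0\right) + 5\right)^{2} = \left(2 \cdot 0 \cdot 0 + 5\right)^{2} = \left(0 + 5\right)^{2} = 5^{2} = 25$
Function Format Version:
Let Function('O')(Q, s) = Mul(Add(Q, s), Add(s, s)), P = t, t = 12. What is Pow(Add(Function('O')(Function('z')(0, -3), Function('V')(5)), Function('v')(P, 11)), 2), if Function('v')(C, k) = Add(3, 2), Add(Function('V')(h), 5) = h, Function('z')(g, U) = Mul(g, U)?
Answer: 25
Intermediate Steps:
P = 12
Function('z')(g, U) = Mul(U, g)
Function('V')(h) = Add(-5, h)
Function('v')(C, k) = 5
Function('O')(Q, s) = Mul(2, s, Add(Q, s)) (Function('O')(Q, s) = Mul(Add(Q, s), Mul(2, s)) = Mul(2, s, Add(Q, s)))
Pow(Add(Function('O')(Function('z')(0, -3), Function('V')(5)), Function('v')(P, 11)), 2) = Pow(Add(Mul(2, Add(-5, 5), Add(Mul(-3, 0), Add(-5, 5))), 5), 2) = Pow(Add(Mul(2, 0, Add(0, 0)), 5), 2) = Pow(Add(Mul(2, 0, 0), 5), 2) = Pow(Add(0, 5), 2) = Pow(5, 2) = 25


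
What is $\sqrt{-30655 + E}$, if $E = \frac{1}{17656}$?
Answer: $\frac{i \sqrt{2389054013106}}{8828} \approx 175.09 i$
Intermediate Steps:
$E = \frac{1}{17656} \approx 5.6638 \cdot 10^{-5}$
$\sqrt{-30655 + E} = \sqrt{-30655 + \frac{1}{17656}} = \sqrt{- \frac{541244679}{17656}} = \frac{i \sqrt{2389054013106}}{8828}$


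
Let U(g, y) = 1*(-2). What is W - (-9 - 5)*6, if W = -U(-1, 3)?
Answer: 86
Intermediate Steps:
U(g, y) = -2
W = 2 (W = -1*(-2) = 2)
W - (-9 - 5)*6 = 2 - (-9 - 5)*6 = 2 - (-14)*6 = 2 - 1*(-84) = 2 + 84 = 86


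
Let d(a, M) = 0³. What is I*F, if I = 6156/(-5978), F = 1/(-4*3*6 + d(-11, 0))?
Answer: 171/11956 ≈ 0.014302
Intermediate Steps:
d(a, M) = 0
F = -1/72 (F = 1/(-4*3*6 + 0) = 1/(-12*6 + 0) = 1/(-72 + 0) = 1/(-72) = -1/72 ≈ -0.013889)
I = -3078/2989 (I = 6156*(-1/5978) = -3078/2989 ≈ -1.0298)
I*F = -3078/2989*(-1/72) = 171/11956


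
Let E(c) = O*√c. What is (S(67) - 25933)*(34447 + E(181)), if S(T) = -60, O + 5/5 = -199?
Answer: -895380871 + 5198600*√181 ≈ -8.2544e+8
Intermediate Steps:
O = -200 (O = -1 - 199 = -200)
E(c) = -200*√c
(S(67) - 25933)*(34447 + E(181)) = (-60 - 25933)*(34447 - 200*√181) = -25993*(34447 - 200*√181) = -895380871 + 5198600*√181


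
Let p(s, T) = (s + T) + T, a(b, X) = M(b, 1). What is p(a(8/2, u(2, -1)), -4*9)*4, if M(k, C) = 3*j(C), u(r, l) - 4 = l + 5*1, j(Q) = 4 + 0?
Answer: -240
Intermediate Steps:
j(Q) = 4
u(r, l) = 9 + l (u(r, l) = 4 + (l + 5*1) = 4 + (l + 5) = 4 + (5 + l) = 9 + l)
M(k, C) = 12 (M(k, C) = 3*4 = 12)
a(b, X) = 12
p(s, T) = s + 2*T (p(s, T) = (T + s) + T = s + 2*T)
p(a(8/2, u(2, -1)), -4*9)*4 = (12 + 2*(-4*9))*4 = (12 + 2*(-36))*4 = (12 - 72)*4 = -60*4 = -240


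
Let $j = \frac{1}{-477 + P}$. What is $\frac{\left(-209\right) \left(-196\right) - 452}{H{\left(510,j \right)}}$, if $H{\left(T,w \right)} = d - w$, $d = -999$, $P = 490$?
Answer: $- \frac{131664}{3247} \approx -40.549$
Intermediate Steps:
$j = \frac{1}{13}$ ($j = \frac{1}{-477 + 490} = \frac{1}{13} \approx 0.076923$)
$H{\left(T,w \right)} = -999 - w$
$\frac{\left(-209\right) \left(-196\right) - 452}{H{\left(510,j \right)}} = \frac{\left(-209\right) \left(-196\right) - 452}{-999 - \frac{1}{13}} = \frac{40964 - 452}{-999 - \frac{1}{13}} = \frac{40512}{- \frac{12988}{13}} = 40512 \left(- \frac{13}{12988}\right) = - \frac{131664}{3247}$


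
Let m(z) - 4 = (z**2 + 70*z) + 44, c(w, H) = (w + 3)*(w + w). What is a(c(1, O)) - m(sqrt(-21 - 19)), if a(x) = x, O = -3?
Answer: -140*I*sqrt(10) ≈ -442.72*I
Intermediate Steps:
c(w, H) = 2*w*(3 + w) (c(w, H) = (3 + w)*(2*w) = 2*w*(3 + w))
m(z) = 48 + z**2 + 70*z (m(z) = 4 + ((z**2 + 70*z) + 44) = 4 + (44 + z**2 + 70*z) = 48 + z**2 + 70*z)
a(c(1, O)) - m(sqrt(-21 - 19)) = 2*1*(3 + 1) - (48 + (sqrt(-21 - 19))**2 + 70*sqrt(-21 - 19)) = 2*1*4 - (48 + (sqrt(-40))**2 + 70*sqrt(-40)) = 8 - (48 + (2*I*sqrt(10))**2 + 70*(2*I*sqrt(10))) = 8 - (48 - 40 + 140*I*sqrt(10)) = 8 - (8 + 140*I*sqrt(10)) = 8 + (-8 - 140*I*sqrt(10)) = -140*I*sqrt(10)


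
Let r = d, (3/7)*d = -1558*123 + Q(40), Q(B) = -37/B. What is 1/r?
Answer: -120/53657779 ≈ -2.2364e-6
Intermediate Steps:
d = -53657779/120 (d = 7*(-1558*123 - 37/40)/3 = 7*(-191634 - 37*1/40)/3 = 7*(-191634 - 37/40)/3 = (7/3)*(-7665397/40) = -53657779/120 ≈ -4.4715e+5)
r = -53657779/120 ≈ -4.4715e+5
1/r = 1/(-53657779/120) = -120/53657779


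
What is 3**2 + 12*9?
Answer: 117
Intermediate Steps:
3**2 + 12*9 = 9 + 108 = 117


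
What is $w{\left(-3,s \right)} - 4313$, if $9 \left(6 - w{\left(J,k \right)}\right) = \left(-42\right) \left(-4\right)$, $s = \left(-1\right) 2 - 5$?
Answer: $- \frac{12977}{3} \approx -4325.7$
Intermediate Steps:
$s = -7$ ($s = -2 - 5 = -7$)
$w{\left(J,k \right)} = - \frac{38}{3}$ ($w{\left(J,k \right)} = 6 - \frac{\left(-42\right) \left(-4\right)}{9} = 6 - \frac{56}{3} = - \frac{38}{3}$)
$w{\left(-3,s \right)} - 4313 = - \frac{38}{3} - 4313 = - \frac{12977}{3}$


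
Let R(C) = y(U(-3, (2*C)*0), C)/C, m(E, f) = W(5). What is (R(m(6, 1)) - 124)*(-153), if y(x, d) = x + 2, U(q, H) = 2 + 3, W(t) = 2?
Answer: 36873/2 ≈ 18437.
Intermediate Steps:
U(q, H) = 5
y(x, d) = 2 + x
m(E, f) = 2
R(C) = 7/C (R(C) = (2 + 5)/C = 7/C)
(R(m(6, 1)) - 124)*(-153) = (7/2 - 124)*(-153) = -241/2*(-153) = 36873/2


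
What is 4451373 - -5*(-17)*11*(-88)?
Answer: 4533653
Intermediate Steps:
4451373 - -5*(-17)*11*(-88) = 4451373 - 85*11*(-88) = 4451373 - 935*(-88) = 4451373 - 1*(-82280) = 4451373 + 82280 = 4533653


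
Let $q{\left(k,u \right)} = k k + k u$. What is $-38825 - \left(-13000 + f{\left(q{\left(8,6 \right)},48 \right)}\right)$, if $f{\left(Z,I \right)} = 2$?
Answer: $-25827$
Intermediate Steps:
$q{\left(k,u \right)} = k^{2} + k u$
$-38825 - \left(-13000 + f{\left(q{\left(8,6 \right)},48 \right)}\right) = -38825 + \left(13000 - 2\right) = -38825 + 12998 = -25827$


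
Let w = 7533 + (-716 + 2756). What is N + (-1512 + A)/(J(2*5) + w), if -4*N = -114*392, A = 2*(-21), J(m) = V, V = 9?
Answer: 17841425/1597 ≈ 11172.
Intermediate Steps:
J(m) = 9
w = 9573 (w = 7533 + 2040 = 9573)
A = -42
N = 11172 (N = -(-57)*392/2 = -¼*(-44688) = 11172)
N + (-1512 + A)/(J(2*5) + w) = 11172 + (-1512 - 42)/(9 + 9573) = 11172 - 1554/9582 = 11172 - 1554*1/9582 = 11172 - 259/1597 = 17841425/1597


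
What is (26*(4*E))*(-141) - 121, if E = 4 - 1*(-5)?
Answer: -132097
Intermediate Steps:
E = 9 (E = 4 + 5 = 9)
(26*(4*E))*(-141) - 121 = (26*(4*9))*(-141) - 121 = (26*36)*(-141) - 121 = 936*(-141) - 121 = -131976 - 121 = -132097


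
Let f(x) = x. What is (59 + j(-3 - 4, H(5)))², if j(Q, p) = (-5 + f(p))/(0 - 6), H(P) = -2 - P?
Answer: 3721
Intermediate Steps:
j(Q, p) = ⅚ - p/6 (j(Q, p) = (-5 + p)/(0 - 6) = (-5 + p)/(-6) = (-5 + p)*(-⅙) = ⅚ - p/6)
(59 + j(-3 - 4, H(5)))² = (59 + (⅚ - (-2 - 1*5)/6))² = (59 + (⅚ - (-2 - 5)/6))² = (59 + (⅚ - ⅙*(-7)))² = (59 + (⅚ + 7/6))² = (59 + 2)² = 61² = 3721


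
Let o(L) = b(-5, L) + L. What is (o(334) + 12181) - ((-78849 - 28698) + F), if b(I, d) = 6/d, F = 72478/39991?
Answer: 114545960423/954071 ≈ 1.2006e+5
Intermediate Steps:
F = 10354/5713 (F = 72478*(1/39991) = 10354/5713 ≈ 1.8124)
o(L) = L + 6/L (o(L) = 6/L + L = L + 6/L)
(o(334) + 12181) - ((-78849 - 28698) + F) = ((334 + 6/334) + 12181) - ((-78849 - 28698) + 10354/5713) = ((334 + 6*(1/334)) + 12181) - (-107547 + 10354/5713) = ((334 + 3/167) + 12181) - 1*(-614405657/5713) = (55781/167 + 12181) + 614405657/5713 = 2090008/167 + 614405657/5713 = 114545960423/954071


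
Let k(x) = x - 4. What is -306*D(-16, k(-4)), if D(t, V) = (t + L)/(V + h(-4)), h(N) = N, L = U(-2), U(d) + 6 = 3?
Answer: -969/2 ≈ -484.50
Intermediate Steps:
U(d) = -3 (U(d) = -6 + 3 = -3)
L = -3
k(x) = -4 + x
D(t, V) = (-3 + t)/(-4 + V) (D(t, V) = (t - 3)/(V - 4) = (-3 + t)/(-4 + V))
-306*D(-16, k(-4)) = -306*(-3 - 16)/(-4 + (-4 - 4)) = -306*(-19)/(-4 - 8) = -306*(-19)/(-12) = -(-51)*(-19)/2 = -306*19/12 = -969/2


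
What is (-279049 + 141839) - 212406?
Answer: -349616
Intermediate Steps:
(-279049 + 141839) - 212406 = -137210 - 212406 = -349616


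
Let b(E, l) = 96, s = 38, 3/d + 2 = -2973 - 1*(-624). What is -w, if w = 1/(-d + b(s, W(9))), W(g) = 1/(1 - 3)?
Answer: -2351/225699 ≈ -0.010417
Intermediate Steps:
d = -3/2351 (d = 3/(-2 + (-2973 - 1*(-624))) = 3/(-2 + (-2973 + 624)) = 3/(-2 - 2349) = 3/(-2351) = 3*(-1/2351) = -3/2351 ≈ -0.0012761)
W(g) = -1/2 (W(g) = 1/(-2) = -1/2)
w = 2351/225699 (w = 1/(-1*(-3/2351) + 96) = 1/(3/2351 + 96) = 1/(225699/2351) = 2351/225699 ≈ 0.010417)
-w = -1*2351/225699 = -2351/225699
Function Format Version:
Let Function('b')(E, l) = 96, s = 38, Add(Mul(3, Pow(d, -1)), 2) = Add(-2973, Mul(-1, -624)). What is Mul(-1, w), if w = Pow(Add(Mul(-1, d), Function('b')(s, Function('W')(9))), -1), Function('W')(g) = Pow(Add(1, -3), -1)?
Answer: Rational(-2351, 225699) ≈ -0.010417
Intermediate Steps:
d = Rational(-3, 2351) (d = Mul(3, Pow(Add(-2, Add(-2973, Mul(-1, -624))), -1)) = Mul(3, Pow(Add(-2, Add(-2973, 624)), -1)) = Mul(3, Pow(Add(-2, -2349), -1)) = Mul(3, Pow(-2351, -1)) = Mul(3, Rational(-1, 2351)) = Rational(-3, 2351) ≈ -0.0012761)
Function('W')(g) = Rational(-1, 2) (Function('W')(g) = Pow(-2, -1) = Rational(-1, 2))
w = Rational(2351, 225699) (w = Pow(Add(Mul(-1, Rational(-3, 2351)), 96), -1) = Pow(Add(Rational(3, 2351), 96), -1) = Pow(Rational(225699, 2351), -1) = Rational(2351, 225699) ≈ 0.010417)
Mul(-1, w) = Mul(-1, Rational(2351, 225699)) = Rational(-2351, 225699)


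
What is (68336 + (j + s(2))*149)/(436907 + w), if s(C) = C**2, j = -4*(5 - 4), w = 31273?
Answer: 17084/117045 ≈ 0.14596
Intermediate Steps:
j = -4 (j = -4*1 = -4)
(68336 + (j + s(2))*149)/(436907 + w) = (68336 + (-4 + 2**2)*149)/(436907 + 31273) = (68336 + (-4 + 4)*149)/468180 = (68336 + 0*149)*(1/468180) = (68336 + 0)*(1/468180) = 68336*(1/468180) = 17084/117045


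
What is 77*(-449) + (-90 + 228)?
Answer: -34435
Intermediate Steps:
77*(-449) + (-90 + 228) = -34573 + 138 = -34435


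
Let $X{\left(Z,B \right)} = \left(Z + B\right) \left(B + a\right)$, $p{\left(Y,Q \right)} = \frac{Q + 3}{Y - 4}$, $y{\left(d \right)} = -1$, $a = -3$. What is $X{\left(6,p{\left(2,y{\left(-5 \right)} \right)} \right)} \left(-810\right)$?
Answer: $16200$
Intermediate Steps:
$p{\left(Y,Q \right)} = \frac{3 + Q}{-4 + Y}$
$X{\left(Z,B \right)} = \left(-3 + B\right) \left(B + Z\right)$ ($X{\left(Z,B \right)} = \left(Z + B\right) \left(B - 3\right) = \left(B + Z\right) \left(-3 + B\right) = \left(-3 + B\right) \left(B + Z\right)$)
$X{\left(6,p{\left(2,y{\left(-5 \right)} \right)} \right)} \left(-810\right) = \left(\left(\frac{3 - 1}{-4 + 2}\right)^{2} - 3 \frac{3 - 1}{-4 + 2} - 18 + \frac{3 - 1}{-4 + 2} \cdot 6\right) \left(-810\right) = \left(\left(\frac{1}{-2} \cdot 2\right)^{2} - 3 \frac{1}{-2} \cdot 2 - 18 + \frac{1}{-2} \cdot 2 \cdot 6\right) \left(-810\right) = \left(\left(\left(- \frac{1}{2}\right) 2\right)^{2} - 3 \left(\left(- \frac{1}{2}\right) 2\right) - 18 + \left(- \frac{1}{2}\right) 2 \cdot 6\right) \left(-810\right) = \left(\left(-1\right)^{2} - -3 - 18 - 6\right) \left(-810\right) = \left(1 + 3 - 18 - 6\right) \left(-810\right) = \left(-20\right) \left(-810\right) = 16200$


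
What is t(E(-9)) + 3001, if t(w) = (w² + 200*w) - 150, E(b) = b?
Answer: 1132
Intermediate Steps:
t(w) = -150 + w² + 200*w
t(E(-9)) + 3001 = (-150 + (-9)² + 200*(-9)) + 3001 = (-150 + 81 - 1800) + 3001 = -1869 + 3001 = 1132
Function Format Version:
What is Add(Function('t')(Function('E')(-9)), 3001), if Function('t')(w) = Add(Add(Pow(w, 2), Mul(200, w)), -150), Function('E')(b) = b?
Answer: 1132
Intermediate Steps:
Function('t')(w) = Add(-150, Pow(w, 2), Mul(200, w))
Add(Function('t')(Function('E')(-9)), 3001) = Add(Add(-150, Pow(-9, 2), Mul(200, -9)), 3001) = Add(Add(-150, 81, -1800), 3001) = Add(-1869, 3001) = 1132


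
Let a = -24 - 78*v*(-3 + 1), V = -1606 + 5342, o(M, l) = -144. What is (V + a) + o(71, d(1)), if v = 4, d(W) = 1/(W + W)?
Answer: 4192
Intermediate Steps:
d(W) = 1/(2*W)
V = 3736
a = 600 (a = -24 - 312*(-3 + 1) = -24 - 312*(-2) = -24 - 78*(-8) = -24 + 624 = 600)
(V + a) + o(71, d(1)) = (3736 + 600) - 144 = 4336 - 144 = 4192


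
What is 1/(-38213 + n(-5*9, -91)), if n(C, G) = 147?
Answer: -1/38066 ≈ -2.6270e-5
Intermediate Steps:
1/(-38213 + n(-5*9, -91)) = 1/(-38213 + 147) = 1/(-38066) = -1/38066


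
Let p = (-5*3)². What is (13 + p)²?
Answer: 56644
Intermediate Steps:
p = 225 (p = (-15)² = 225)
(13 + p)² = (13 + 225)² = 238² = 56644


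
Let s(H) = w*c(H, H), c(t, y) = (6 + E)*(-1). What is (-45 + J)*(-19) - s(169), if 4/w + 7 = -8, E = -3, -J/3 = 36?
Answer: 14531/5 ≈ 2906.2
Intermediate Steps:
J = -108 (J = -3*36 = -108)
c(t, y) = -3 (c(t, y) = (6 - 3)*(-1) = 3*(-1) = -3)
w = -4/15 (w = 4/(-7 - 8) = 4/(-15) = 4*(-1/15) = -4/15 ≈ -0.26667)
s(H) = 4/5 (s(H) = -4/15*(-3) = 4/5)
(-45 + J)*(-19) - s(169) = (-45 - 108)*(-19) - 1*4/5 = -153*(-19) - 4/5 = 2907 - 4/5 = 14531/5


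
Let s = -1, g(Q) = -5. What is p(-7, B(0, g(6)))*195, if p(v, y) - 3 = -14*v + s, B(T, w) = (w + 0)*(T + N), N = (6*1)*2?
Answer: 19500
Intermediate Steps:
N = 12 (N = 6*2 = 12)
B(T, w) = w*(12 + T) (B(T, w) = (w + 0)*(T + 12) = w*(12 + T))
p(v, y) = 2 - 14*v (p(v, y) = 3 + (-14*v - 1) = 3 + (-1 - 14*v) = 2 - 14*v)
p(-7, B(0, g(6)))*195 = (2 - 14*(-7))*195 = (2 + 98)*195 = 100*195 = 19500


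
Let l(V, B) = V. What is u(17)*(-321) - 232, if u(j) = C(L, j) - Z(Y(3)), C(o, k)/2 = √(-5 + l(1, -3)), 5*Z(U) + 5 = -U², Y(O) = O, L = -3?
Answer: -5654/5 - 1284*I ≈ -1130.8 - 1284.0*I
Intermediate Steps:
Z(U) = -1 - U²/5 (Z(U) = -1 + (-U²)/5 = -1 - U²/5)
C(o, k) = 4*I (C(o, k) = 2*√(-5 + 1) = 2*√(-4) = 2*(2*I) = 4*I)
u(j) = 14/5 + 4*I (u(j) = 4*I - (-1 - ⅕*3²) = 4*I - (-1 - ⅕*9) = 4*I - (-1 - 9/5) = 4*I - 1*(-14/5) = 4*I + 14/5 = 14/5 + 4*I)
u(17)*(-321) - 232 = (14/5 + 4*I)*(-321) - 232 = (-4494/5 - 1284*I) - 232 = -5654/5 - 1284*I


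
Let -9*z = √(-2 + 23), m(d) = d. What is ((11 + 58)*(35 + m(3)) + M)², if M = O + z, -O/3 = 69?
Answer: (-21735 + √21)²/81 ≈ 5.8298e+6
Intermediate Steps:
O = -207 (O = -3*69 = -207)
z = -√21/9 (z = -√(-2 + 23)/9 = -√21/9 ≈ -0.50918)
M = -207 - √21/9 ≈ -207.51
((11 + 58)*(35 + m(3)) + M)² = ((11 + 58)*(35 + 3) + (-207 - √21/9))² = (69*38 + (-207 - √21/9))² = (2622 + (-207 - √21/9))² = (2415 - √21/9)²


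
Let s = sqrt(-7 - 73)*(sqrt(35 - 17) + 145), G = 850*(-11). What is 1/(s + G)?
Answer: -I/(12*sqrt(10) + 580*sqrt(5) + 9350*I) ≈ -0.00010482 - 1.4964e-5*I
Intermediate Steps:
G = -9350
s = 4*I*sqrt(5)*(145 + 3*sqrt(2)) (s = sqrt(-80)*(sqrt(18) + 145) = (4*I*sqrt(5))*(3*sqrt(2) + 145) = (4*I*sqrt(5))*(145 + 3*sqrt(2)) = 4*I*sqrt(5)*(145 + 3*sqrt(2)) ≈ 1334.9*I)
1/(s + G) = 1/(I*(12*sqrt(10) + 580*sqrt(5)) - 9350) = 1/(-9350 + I*(12*sqrt(10) + 580*sqrt(5)))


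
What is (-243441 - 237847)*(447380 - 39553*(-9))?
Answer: -386646083816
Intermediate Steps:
(-243441 - 237847)*(447380 - 39553*(-9)) = -481288*(447380 + 355977) = -481288*803357 = -386646083816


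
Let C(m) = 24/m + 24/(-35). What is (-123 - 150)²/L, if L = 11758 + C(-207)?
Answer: 179987535/28393634 ≈ 6.3390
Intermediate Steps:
C(m) = -24/35 + 24/m (C(m) = 24/m + 24*(-1/35) = 24/m - 24/35 = -24/35 + 24/m)
L = 28393634/2415 (L = 11758 + (-24/35 + 24/(-207)) = 11758 + (-24/35 + 24*(-1/207)) = 11758 + (-24/35 - 8/69) = 11758 - 1936/2415 = 28393634/2415 ≈ 11757.)
(-123 - 150)²/L = (-123 - 150)²/(28393634/2415) = (-273)²*(2415/28393634) = 74529*(2415/28393634) = 179987535/28393634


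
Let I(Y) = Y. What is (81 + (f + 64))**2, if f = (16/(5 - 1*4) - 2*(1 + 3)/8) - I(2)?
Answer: 24964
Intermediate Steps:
f = 13 (f = (16/(5 - 1*4) - 2*(1 + 3)/8) - 1*2 = (16/(5 - 4) - 2*4*(1/8)) - 2 = (16/1 - 8*1/8) - 2 = (16*1 - 1) - 2 = (16 - 1) - 2 = 15 - 2 = 13)
(81 + (f + 64))**2 = (81 + (13 + 64))**2 = (81 + 77)**2 = 158**2 = 24964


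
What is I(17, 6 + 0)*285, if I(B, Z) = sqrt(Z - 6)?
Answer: 0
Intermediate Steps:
I(B, Z) = sqrt(-6 + Z)
I(17, 6 + 0)*285 = sqrt(-6 + (6 + 0))*285 = sqrt(-6 + 6)*285 = sqrt(0)*285 = 0*285 = 0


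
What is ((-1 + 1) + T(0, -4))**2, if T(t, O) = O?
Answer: 16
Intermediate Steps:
((-1 + 1) + T(0, -4))**2 = ((-1 + 1) - 4)**2 = (0 - 4)**2 = (-4)**2 = 16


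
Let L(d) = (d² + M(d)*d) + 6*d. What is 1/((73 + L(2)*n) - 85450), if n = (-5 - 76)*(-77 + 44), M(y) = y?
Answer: -1/31917 ≈ -3.1331e-5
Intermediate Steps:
L(d) = 2*d² + 6*d (L(d) = (d² + d*d) + 6*d = (d² + d²) + 6*d = 2*d² + 6*d)
n = 2673 (n = -81*(-33) = 2673)
1/((73 + L(2)*n) - 85450) = 1/((73 + (2*2*(3 + 2))*2673) - 85450) = 1/((73 + (2*2*5)*2673) - 85450) = 1/((73 + 20*2673) - 85450) = 1/((73 + 53460) - 85450) = 1/(53533 - 85450) = 1/(-31917) = -1/31917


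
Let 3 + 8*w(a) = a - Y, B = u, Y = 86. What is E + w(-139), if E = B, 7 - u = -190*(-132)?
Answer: -50203/2 ≈ -25102.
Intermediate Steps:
u = -25073 (u = 7 - (-190)*(-132) = 7 - 1*25080 = 7 - 25080 = -25073)
B = -25073
w(a) = -89/8 + a/8 (w(a) = -3/8 + (a - 1*86)/8 = -3/8 + (a - 86)/8 = -3/8 + (-86 + a)/8 = -3/8 + (-43/4 + a/8) = -89/8 + a/8)
E = -25073
E + w(-139) = -25073 + (-89/8 + (1/8)*(-139)) = -25073 + (-89/8 - 139/8) = -25073 - 57/2 = -50203/2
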